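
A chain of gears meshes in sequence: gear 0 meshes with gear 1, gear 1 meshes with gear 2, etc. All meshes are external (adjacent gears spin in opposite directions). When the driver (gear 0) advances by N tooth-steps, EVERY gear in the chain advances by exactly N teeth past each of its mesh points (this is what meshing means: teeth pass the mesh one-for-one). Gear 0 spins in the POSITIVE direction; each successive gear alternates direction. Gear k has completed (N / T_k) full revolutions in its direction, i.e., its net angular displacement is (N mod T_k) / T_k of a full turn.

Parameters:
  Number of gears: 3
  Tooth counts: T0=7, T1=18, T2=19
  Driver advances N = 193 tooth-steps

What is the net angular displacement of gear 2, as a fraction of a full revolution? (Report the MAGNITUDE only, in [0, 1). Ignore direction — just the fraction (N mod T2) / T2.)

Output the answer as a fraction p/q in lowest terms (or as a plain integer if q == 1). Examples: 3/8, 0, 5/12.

Answer: 3/19

Derivation:
Chain of 3 gears, tooth counts: [7, 18, 19]
  gear 0: T0=7, direction=positive, advance = 193 mod 7 = 4 teeth = 4/7 turn
  gear 1: T1=18, direction=negative, advance = 193 mod 18 = 13 teeth = 13/18 turn
  gear 2: T2=19, direction=positive, advance = 193 mod 19 = 3 teeth = 3/19 turn
Gear 2: 193 mod 19 = 3
Fraction = 3 / 19 = 3/19 (gcd(3,19)=1) = 3/19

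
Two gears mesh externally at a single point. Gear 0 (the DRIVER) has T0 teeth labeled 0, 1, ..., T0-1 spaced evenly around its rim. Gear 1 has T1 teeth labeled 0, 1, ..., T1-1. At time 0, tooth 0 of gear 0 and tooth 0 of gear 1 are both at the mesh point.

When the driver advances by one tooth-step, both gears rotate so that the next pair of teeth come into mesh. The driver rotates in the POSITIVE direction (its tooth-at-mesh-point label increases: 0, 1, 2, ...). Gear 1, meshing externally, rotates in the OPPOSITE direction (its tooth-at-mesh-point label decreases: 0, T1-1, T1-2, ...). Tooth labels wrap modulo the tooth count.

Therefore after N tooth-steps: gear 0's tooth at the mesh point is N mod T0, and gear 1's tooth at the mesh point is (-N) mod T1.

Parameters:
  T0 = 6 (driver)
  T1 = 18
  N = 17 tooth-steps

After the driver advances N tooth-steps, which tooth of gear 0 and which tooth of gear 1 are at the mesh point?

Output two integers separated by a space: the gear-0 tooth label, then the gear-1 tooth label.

Gear 0 (driver, T0=6): tooth at mesh = N mod T0
  17 = 2 * 6 + 5, so 17 mod 6 = 5
  gear 0 tooth = 5
Gear 1 (driven, T1=18): tooth at mesh = (-N) mod T1
  17 = 0 * 18 + 17, so 17 mod 18 = 17
  (-17) mod 18 = (-17) mod 18 = 18 - 17 = 1
Mesh after 17 steps: gear-0 tooth 5 meets gear-1 tooth 1

Answer: 5 1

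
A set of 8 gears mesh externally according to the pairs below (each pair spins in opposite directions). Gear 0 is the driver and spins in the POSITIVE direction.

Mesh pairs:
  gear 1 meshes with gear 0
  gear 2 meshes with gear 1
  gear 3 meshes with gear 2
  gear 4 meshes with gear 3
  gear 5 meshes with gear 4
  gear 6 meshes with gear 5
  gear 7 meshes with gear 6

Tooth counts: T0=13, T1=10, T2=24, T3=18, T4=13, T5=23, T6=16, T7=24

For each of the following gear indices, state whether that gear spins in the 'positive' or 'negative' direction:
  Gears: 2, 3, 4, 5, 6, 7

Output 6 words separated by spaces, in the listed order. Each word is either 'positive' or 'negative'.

Gear 0 (driver): positive (depth 0)
  gear 1: meshes with gear 0 -> depth 1 -> negative (opposite of gear 0)
  gear 2: meshes with gear 1 -> depth 2 -> positive (opposite of gear 1)
  gear 3: meshes with gear 2 -> depth 3 -> negative (opposite of gear 2)
  gear 4: meshes with gear 3 -> depth 4 -> positive (opposite of gear 3)
  gear 5: meshes with gear 4 -> depth 5 -> negative (opposite of gear 4)
  gear 6: meshes with gear 5 -> depth 6 -> positive (opposite of gear 5)
  gear 7: meshes with gear 6 -> depth 7 -> negative (opposite of gear 6)
Queried indices 2, 3, 4, 5, 6, 7 -> positive, negative, positive, negative, positive, negative

Answer: positive negative positive negative positive negative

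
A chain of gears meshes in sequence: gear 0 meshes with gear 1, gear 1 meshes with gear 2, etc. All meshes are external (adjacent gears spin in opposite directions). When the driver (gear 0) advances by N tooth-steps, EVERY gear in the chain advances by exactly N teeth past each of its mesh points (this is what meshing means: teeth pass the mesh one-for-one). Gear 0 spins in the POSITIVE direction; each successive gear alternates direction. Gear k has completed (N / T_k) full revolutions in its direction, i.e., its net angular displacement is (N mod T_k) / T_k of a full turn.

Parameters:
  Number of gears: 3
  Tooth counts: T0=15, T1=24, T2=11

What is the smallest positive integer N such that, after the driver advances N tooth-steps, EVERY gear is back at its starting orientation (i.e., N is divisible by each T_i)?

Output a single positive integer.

Answer: 1320

Derivation:
Gear k returns to start when N is a multiple of T_k.
All gears at start simultaneously when N is a common multiple of [15, 24, 11]; the smallest such N is lcm(15, 24, 11).
Start: lcm = T0 = 15
Fold in T1=24: gcd(15, 24) = 3; lcm(15, 24) = 15 * 24 / 3 = 360 / 3 = 120
Fold in T2=11: gcd(120, 11) = 1; lcm(120, 11) = 120 * 11 / 1 = 1320 / 1 = 1320
Full cycle length = 1320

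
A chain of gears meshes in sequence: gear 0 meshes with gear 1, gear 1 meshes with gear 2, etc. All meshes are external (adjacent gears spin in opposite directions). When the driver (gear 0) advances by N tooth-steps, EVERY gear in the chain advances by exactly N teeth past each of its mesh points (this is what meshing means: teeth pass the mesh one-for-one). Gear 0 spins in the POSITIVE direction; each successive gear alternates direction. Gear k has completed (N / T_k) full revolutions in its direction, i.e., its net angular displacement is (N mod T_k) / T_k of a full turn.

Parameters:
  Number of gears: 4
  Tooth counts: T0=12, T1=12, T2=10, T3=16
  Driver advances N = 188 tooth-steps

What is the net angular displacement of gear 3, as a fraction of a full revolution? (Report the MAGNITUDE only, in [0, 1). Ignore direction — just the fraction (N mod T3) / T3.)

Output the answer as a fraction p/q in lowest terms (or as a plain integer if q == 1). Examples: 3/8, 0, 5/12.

Answer: 3/4

Derivation:
Chain of 4 gears, tooth counts: [12, 12, 10, 16]
  gear 0: T0=12, direction=positive, advance = 188 mod 12 = 8 teeth = 8/12 turn
  gear 1: T1=12, direction=negative, advance = 188 mod 12 = 8 teeth = 8/12 turn
  gear 2: T2=10, direction=positive, advance = 188 mod 10 = 8 teeth = 8/10 turn
  gear 3: T3=16, direction=negative, advance = 188 mod 16 = 12 teeth = 12/16 turn
Gear 3: 188 mod 16 = 12
Fraction = 12 / 16 = 3/4 (gcd(12,16)=4) = 3/4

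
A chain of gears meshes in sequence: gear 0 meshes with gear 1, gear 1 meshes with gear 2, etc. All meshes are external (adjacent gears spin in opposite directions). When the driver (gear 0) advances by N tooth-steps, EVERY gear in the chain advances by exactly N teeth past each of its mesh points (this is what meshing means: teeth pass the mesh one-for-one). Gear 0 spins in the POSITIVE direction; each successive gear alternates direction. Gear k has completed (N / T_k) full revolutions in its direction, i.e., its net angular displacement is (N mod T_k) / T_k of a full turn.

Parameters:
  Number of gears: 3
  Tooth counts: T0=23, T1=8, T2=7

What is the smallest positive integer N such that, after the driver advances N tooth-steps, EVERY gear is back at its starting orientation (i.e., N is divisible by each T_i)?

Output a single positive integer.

Gear k returns to start when N is a multiple of T_k.
All gears at start simultaneously when N is a common multiple of [23, 8, 7]; the smallest such N is lcm(23, 8, 7).
Start: lcm = T0 = 23
Fold in T1=8: gcd(23, 8) = 1; lcm(23, 8) = 23 * 8 / 1 = 184 / 1 = 184
Fold in T2=7: gcd(184, 7) = 1; lcm(184, 7) = 184 * 7 / 1 = 1288 / 1 = 1288
Full cycle length = 1288

Answer: 1288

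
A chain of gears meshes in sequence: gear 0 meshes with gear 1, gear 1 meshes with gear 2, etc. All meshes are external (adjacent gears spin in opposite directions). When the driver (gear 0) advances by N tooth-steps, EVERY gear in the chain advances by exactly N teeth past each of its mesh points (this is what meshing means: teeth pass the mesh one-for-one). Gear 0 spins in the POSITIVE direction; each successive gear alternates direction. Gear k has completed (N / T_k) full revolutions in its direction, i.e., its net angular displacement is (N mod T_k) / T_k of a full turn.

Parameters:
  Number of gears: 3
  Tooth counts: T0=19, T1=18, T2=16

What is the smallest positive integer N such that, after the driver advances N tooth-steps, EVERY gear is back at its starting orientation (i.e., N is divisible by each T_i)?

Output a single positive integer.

Gear k returns to start when N is a multiple of T_k.
All gears at start simultaneously when N is a common multiple of [19, 18, 16]; the smallest such N is lcm(19, 18, 16).
Start: lcm = T0 = 19
Fold in T1=18: gcd(19, 18) = 1; lcm(19, 18) = 19 * 18 / 1 = 342 / 1 = 342
Fold in T2=16: gcd(342, 16) = 2; lcm(342, 16) = 342 * 16 / 2 = 5472 / 2 = 2736
Full cycle length = 2736

Answer: 2736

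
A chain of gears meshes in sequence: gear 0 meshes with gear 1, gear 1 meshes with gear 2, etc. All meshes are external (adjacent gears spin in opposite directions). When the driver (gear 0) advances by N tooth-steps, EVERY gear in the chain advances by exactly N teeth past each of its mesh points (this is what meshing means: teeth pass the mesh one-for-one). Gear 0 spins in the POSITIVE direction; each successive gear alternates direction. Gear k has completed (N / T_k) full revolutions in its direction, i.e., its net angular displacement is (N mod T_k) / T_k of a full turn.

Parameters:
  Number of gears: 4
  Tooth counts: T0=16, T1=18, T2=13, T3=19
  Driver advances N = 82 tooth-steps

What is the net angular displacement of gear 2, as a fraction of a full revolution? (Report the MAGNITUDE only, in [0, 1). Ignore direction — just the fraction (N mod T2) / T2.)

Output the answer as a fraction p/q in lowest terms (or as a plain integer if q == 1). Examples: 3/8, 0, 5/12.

Answer: 4/13

Derivation:
Chain of 4 gears, tooth counts: [16, 18, 13, 19]
  gear 0: T0=16, direction=positive, advance = 82 mod 16 = 2 teeth = 2/16 turn
  gear 1: T1=18, direction=negative, advance = 82 mod 18 = 10 teeth = 10/18 turn
  gear 2: T2=13, direction=positive, advance = 82 mod 13 = 4 teeth = 4/13 turn
  gear 3: T3=19, direction=negative, advance = 82 mod 19 = 6 teeth = 6/19 turn
Gear 2: 82 mod 13 = 4
Fraction = 4 / 13 = 4/13 (gcd(4,13)=1) = 4/13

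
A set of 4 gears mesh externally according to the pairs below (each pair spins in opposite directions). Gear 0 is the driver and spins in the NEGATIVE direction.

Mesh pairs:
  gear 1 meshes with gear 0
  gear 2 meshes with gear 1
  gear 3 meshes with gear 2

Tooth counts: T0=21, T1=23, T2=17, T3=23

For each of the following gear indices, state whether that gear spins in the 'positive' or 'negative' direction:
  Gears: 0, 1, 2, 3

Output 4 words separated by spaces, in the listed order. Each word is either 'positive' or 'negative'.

Gear 0 (driver): negative (depth 0)
  gear 1: meshes with gear 0 -> depth 1 -> positive (opposite of gear 0)
  gear 2: meshes with gear 1 -> depth 2 -> negative (opposite of gear 1)
  gear 3: meshes with gear 2 -> depth 3 -> positive (opposite of gear 2)
Queried indices 0, 1, 2, 3 -> negative, positive, negative, positive

Answer: negative positive negative positive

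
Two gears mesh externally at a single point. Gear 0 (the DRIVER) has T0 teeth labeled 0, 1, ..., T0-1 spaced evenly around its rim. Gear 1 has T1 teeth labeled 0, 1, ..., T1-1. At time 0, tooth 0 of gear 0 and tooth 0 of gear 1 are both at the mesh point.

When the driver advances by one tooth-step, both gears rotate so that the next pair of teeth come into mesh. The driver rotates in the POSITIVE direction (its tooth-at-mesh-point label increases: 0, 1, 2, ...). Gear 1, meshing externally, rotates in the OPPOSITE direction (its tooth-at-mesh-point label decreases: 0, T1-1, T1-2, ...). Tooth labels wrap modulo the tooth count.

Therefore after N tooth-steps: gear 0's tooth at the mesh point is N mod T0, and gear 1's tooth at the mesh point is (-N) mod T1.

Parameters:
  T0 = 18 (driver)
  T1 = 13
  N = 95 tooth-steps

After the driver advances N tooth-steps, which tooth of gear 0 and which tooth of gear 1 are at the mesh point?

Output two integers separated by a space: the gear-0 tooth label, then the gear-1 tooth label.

Gear 0 (driver, T0=18): tooth at mesh = N mod T0
  95 = 5 * 18 + 5, so 95 mod 18 = 5
  gear 0 tooth = 5
Gear 1 (driven, T1=13): tooth at mesh = (-N) mod T1
  95 = 7 * 13 + 4, so 95 mod 13 = 4
  (-95) mod 13 = (-4) mod 13 = 13 - 4 = 9
Mesh after 95 steps: gear-0 tooth 5 meets gear-1 tooth 9

Answer: 5 9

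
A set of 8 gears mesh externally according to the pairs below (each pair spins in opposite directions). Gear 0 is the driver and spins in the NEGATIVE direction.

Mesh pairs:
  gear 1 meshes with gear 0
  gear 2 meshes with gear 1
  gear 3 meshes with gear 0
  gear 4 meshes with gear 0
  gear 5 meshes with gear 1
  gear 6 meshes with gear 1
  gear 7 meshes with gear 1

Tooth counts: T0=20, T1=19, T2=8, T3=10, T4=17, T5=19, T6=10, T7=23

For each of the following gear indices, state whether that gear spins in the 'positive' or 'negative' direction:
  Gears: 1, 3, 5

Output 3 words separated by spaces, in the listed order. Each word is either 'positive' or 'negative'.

Answer: positive positive negative

Derivation:
Gear 0 (driver): negative (depth 0)
  gear 1: meshes with gear 0 -> depth 1 -> positive (opposite of gear 0)
  gear 2: meshes with gear 1 -> depth 2 -> negative (opposite of gear 1)
  gear 3: meshes with gear 0 -> depth 1 -> positive (opposite of gear 0)
  gear 4: meshes with gear 0 -> depth 1 -> positive (opposite of gear 0)
  gear 5: meshes with gear 1 -> depth 2 -> negative (opposite of gear 1)
  gear 6: meshes with gear 1 -> depth 2 -> negative (opposite of gear 1)
  gear 7: meshes with gear 1 -> depth 2 -> negative (opposite of gear 1)
Queried indices 1, 3, 5 -> positive, positive, negative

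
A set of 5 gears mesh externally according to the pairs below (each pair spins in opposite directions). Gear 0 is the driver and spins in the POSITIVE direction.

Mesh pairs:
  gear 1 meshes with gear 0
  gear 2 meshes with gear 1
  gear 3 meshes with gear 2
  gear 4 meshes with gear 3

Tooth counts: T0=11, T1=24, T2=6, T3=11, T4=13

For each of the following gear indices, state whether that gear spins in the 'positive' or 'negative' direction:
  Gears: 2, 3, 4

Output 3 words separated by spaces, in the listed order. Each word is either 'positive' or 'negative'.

Answer: positive negative positive

Derivation:
Gear 0 (driver): positive (depth 0)
  gear 1: meshes with gear 0 -> depth 1 -> negative (opposite of gear 0)
  gear 2: meshes with gear 1 -> depth 2 -> positive (opposite of gear 1)
  gear 3: meshes with gear 2 -> depth 3 -> negative (opposite of gear 2)
  gear 4: meshes with gear 3 -> depth 4 -> positive (opposite of gear 3)
Queried indices 2, 3, 4 -> positive, negative, positive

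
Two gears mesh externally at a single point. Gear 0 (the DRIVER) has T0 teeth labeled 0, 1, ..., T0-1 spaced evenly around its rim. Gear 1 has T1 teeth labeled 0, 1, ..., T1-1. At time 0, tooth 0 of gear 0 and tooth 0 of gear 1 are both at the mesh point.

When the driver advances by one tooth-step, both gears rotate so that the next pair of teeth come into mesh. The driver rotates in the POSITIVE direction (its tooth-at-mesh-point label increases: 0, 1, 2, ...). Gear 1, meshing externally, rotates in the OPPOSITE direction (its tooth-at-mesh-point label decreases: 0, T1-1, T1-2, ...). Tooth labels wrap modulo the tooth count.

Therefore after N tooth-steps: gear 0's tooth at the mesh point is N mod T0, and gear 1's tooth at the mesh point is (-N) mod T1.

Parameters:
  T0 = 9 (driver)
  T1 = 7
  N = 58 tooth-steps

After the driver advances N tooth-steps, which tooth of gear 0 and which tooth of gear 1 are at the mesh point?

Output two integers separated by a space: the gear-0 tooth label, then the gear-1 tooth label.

Gear 0 (driver, T0=9): tooth at mesh = N mod T0
  58 = 6 * 9 + 4, so 58 mod 9 = 4
  gear 0 tooth = 4
Gear 1 (driven, T1=7): tooth at mesh = (-N) mod T1
  58 = 8 * 7 + 2, so 58 mod 7 = 2
  (-58) mod 7 = (-2) mod 7 = 7 - 2 = 5
Mesh after 58 steps: gear-0 tooth 4 meets gear-1 tooth 5

Answer: 4 5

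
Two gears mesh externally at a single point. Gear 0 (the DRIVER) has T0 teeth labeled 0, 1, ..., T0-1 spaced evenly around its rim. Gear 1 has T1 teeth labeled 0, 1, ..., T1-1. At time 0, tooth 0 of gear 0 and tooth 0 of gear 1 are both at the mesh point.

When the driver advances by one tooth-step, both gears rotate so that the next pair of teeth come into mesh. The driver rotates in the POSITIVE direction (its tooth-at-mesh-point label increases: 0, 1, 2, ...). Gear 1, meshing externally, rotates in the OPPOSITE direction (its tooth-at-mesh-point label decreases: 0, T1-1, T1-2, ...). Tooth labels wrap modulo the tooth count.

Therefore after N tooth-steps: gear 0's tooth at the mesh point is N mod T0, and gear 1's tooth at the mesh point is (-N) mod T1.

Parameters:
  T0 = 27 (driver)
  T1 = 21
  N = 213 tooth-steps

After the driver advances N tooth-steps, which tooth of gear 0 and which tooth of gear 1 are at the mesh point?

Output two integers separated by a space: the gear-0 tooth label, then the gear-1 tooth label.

Answer: 24 18

Derivation:
Gear 0 (driver, T0=27): tooth at mesh = N mod T0
  213 = 7 * 27 + 24, so 213 mod 27 = 24
  gear 0 tooth = 24
Gear 1 (driven, T1=21): tooth at mesh = (-N) mod T1
  213 = 10 * 21 + 3, so 213 mod 21 = 3
  (-213) mod 21 = (-3) mod 21 = 21 - 3 = 18
Mesh after 213 steps: gear-0 tooth 24 meets gear-1 tooth 18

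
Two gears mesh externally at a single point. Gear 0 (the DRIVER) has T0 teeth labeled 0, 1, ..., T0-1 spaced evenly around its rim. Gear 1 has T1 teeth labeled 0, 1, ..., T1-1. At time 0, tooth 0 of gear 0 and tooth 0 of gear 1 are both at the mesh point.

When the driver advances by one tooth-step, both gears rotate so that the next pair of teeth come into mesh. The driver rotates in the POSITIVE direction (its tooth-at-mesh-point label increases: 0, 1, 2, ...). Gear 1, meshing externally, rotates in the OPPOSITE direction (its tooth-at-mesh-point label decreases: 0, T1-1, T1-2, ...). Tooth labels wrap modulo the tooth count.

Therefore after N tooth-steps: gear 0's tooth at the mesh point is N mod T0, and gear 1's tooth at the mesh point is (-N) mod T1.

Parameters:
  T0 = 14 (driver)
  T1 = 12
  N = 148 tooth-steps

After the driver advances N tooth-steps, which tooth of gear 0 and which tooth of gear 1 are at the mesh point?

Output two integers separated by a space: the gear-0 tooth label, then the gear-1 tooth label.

Answer: 8 8

Derivation:
Gear 0 (driver, T0=14): tooth at mesh = N mod T0
  148 = 10 * 14 + 8, so 148 mod 14 = 8
  gear 0 tooth = 8
Gear 1 (driven, T1=12): tooth at mesh = (-N) mod T1
  148 = 12 * 12 + 4, so 148 mod 12 = 4
  (-148) mod 12 = (-4) mod 12 = 12 - 4 = 8
Mesh after 148 steps: gear-0 tooth 8 meets gear-1 tooth 8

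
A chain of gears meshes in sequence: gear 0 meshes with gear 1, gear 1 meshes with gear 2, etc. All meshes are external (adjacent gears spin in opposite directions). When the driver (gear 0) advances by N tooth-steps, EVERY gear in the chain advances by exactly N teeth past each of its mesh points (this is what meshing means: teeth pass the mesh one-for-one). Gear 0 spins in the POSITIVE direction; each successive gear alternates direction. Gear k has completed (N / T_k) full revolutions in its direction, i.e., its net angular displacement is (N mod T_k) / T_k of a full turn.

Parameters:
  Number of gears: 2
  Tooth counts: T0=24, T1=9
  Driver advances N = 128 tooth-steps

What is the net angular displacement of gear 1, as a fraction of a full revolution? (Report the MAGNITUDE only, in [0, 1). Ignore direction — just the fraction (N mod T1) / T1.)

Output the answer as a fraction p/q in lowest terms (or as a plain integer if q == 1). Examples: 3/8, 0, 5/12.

Answer: 2/9

Derivation:
Chain of 2 gears, tooth counts: [24, 9]
  gear 0: T0=24, direction=positive, advance = 128 mod 24 = 8 teeth = 8/24 turn
  gear 1: T1=9, direction=negative, advance = 128 mod 9 = 2 teeth = 2/9 turn
Gear 1: 128 mod 9 = 2
Fraction = 2 / 9 = 2/9 (gcd(2,9)=1) = 2/9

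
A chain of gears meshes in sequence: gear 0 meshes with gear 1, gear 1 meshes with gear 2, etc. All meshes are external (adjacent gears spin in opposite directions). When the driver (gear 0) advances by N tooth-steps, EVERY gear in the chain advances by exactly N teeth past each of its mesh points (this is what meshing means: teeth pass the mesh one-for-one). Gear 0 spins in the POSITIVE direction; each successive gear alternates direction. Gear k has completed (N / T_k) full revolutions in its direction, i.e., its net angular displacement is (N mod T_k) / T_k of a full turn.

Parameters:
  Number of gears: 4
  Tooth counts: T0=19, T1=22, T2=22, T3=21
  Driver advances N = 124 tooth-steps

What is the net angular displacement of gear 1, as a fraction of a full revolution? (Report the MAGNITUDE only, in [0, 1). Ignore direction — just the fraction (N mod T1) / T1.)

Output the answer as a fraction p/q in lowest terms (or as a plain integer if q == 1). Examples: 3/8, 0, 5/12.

Answer: 7/11

Derivation:
Chain of 4 gears, tooth counts: [19, 22, 22, 21]
  gear 0: T0=19, direction=positive, advance = 124 mod 19 = 10 teeth = 10/19 turn
  gear 1: T1=22, direction=negative, advance = 124 mod 22 = 14 teeth = 14/22 turn
  gear 2: T2=22, direction=positive, advance = 124 mod 22 = 14 teeth = 14/22 turn
  gear 3: T3=21, direction=negative, advance = 124 mod 21 = 19 teeth = 19/21 turn
Gear 1: 124 mod 22 = 14
Fraction = 14 / 22 = 7/11 (gcd(14,22)=2) = 7/11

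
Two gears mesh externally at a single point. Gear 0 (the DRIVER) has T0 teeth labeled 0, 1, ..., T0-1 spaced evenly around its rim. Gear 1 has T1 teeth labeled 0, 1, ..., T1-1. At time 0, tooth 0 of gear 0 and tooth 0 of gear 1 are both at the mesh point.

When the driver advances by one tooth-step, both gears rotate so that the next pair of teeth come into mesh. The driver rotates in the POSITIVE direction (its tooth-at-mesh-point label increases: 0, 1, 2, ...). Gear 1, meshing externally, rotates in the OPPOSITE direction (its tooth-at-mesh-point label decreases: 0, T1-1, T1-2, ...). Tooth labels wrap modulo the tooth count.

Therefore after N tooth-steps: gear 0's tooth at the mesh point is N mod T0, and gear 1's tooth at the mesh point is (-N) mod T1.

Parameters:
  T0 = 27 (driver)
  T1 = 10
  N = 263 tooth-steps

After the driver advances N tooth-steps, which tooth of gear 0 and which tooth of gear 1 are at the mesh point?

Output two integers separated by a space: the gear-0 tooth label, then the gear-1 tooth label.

Gear 0 (driver, T0=27): tooth at mesh = N mod T0
  263 = 9 * 27 + 20, so 263 mod 27 = 20
  gear 0 tooth = 20
Gear 1 (driven, T1=10): tooth at mesh = (-N) mod T1
  263 = 26 * 10 + 3, so 263 mod 10 = 3
  (-263) mod 10 = (-3) mod 10 = 10 - 3 = 7
Mesh after 263 steps: gear-0 tooth 20 meets gear-1 tooth 7

Answer: 20 7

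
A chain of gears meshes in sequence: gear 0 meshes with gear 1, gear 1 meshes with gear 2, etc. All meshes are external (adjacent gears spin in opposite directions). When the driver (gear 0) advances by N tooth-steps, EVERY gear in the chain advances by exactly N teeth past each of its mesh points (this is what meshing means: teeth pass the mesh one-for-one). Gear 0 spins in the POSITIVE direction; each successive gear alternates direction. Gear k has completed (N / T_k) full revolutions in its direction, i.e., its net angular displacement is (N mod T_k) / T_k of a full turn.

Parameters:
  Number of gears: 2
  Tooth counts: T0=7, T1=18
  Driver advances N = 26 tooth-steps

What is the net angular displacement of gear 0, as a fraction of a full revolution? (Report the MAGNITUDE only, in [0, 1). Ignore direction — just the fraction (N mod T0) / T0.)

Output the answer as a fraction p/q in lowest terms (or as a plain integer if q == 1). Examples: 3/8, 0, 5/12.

Answer: 5/7

Derivation:
Chain of 2 gears, tooth counts: [7, 18]
  gear 0: T0=7, direction=positive, advance = 26 mod 7 = 5 teeth = 5/7 turn
  gear 1: T1=18, direction=negative, advance = 26 mod 18 = 8 teeth = 8/18 turn
Gear 0: 26 mod 7 = 5
Fraction = 5 / 7 = 5/7 (gcd(5,7)=1) = 5/7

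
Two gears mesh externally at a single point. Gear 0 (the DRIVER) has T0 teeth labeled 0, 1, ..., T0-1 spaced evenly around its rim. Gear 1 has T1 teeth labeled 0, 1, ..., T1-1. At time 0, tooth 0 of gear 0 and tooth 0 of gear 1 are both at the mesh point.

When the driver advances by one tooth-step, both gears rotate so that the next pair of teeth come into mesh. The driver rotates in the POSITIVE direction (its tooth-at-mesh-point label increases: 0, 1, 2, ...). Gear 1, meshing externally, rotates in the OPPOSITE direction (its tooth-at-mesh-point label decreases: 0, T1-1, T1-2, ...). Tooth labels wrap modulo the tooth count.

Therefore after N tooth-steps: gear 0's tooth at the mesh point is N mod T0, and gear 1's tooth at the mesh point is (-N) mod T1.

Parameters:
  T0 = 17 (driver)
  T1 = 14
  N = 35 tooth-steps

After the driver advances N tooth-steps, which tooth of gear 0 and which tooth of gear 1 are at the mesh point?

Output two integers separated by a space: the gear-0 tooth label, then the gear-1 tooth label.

Answer: 1 7

Derivation:
Gear 0 (driver, T0=17): tooth at mesh = N mod T0
  35 = 2 * 17 + 1, so 35 mod 17 = 1
  gear 0 tooth = 1
Gear 1 (driven, T1=14): tooth at mesh = (-N) mod T1
  35 = 2 * 14 + 7, so 35 mod 14 = 7
  (-35) mod 14 = (-7) mod 14 = 14 - 7 = 7
Mesh after 35 steps: gear-0 tooth 1 meets gear-1 tooth 7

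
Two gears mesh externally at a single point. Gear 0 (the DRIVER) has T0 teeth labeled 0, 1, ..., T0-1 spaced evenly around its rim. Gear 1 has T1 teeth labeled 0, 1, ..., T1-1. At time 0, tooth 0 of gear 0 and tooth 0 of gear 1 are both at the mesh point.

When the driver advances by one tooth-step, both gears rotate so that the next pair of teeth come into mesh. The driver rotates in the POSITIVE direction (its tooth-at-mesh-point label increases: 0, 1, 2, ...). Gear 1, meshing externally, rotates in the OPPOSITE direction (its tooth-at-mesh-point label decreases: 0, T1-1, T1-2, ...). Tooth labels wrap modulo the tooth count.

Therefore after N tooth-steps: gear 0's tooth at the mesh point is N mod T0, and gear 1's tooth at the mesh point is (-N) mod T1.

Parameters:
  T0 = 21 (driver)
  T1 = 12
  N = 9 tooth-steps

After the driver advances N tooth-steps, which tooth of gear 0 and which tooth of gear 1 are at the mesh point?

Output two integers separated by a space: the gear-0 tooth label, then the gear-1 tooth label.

Gear 0 (driver, T0=21): tooth at mesh = N mod T0
  9 = 0 * 21 + 9, so 9 mod 21 = 9
  gear 0 tooth = 9
Gear 1 (driven, T1=12): tooth at mesh = (-N) mod T1
  9 = 0 * 12 + 9, so 9 mod 12 = 9
  (-9) mod 12 = (-9) mod 12 = 12 - 9 = 3
Mesh after 9 steps: gear-0 tooth 9 meets gear-1 tooth 3

Answer: 9 3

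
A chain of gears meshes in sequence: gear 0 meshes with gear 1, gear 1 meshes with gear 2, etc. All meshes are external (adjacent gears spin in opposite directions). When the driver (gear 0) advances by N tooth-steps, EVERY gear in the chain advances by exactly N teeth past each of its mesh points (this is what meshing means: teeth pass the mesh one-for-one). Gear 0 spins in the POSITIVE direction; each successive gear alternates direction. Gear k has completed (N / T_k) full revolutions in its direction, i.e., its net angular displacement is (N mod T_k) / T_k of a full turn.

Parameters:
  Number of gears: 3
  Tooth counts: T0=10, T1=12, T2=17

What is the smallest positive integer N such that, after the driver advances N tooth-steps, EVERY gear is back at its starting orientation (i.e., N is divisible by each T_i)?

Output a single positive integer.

Answer: 1020

Derivation:
Gear k returns to start when N is a multiple of T_k.
All gears at start simultaneously when N is a common multiple of [10, 12, 17]; the smallest such N is lcm(10, 12, 17).
Start: lcm = T0 = 10
Fold in T1=12: gcd(10, 12) = 2; lcm(10, 12) = 10 * 12 / 2 = 120 / 2 = 60
Fold in T2=17: gcd(60, 17) = 1; lcm(60, 17) = 60 * 17 / 1 = 1020 / 1 = 1020
Full cycle length = 1020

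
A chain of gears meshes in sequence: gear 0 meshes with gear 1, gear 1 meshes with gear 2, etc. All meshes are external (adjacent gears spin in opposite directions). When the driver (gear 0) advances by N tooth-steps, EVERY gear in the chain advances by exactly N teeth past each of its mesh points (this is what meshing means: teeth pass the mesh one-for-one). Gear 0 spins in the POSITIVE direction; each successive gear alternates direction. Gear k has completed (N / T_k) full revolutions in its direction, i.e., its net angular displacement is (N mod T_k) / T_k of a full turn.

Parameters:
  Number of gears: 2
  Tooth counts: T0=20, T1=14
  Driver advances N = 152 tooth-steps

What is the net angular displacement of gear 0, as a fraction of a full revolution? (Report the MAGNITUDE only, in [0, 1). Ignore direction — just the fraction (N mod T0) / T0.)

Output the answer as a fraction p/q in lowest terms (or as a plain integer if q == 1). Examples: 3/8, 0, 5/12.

Answer: 3/5

Derivation:
Chain of 2 gears, tooth counts: [20, 14]
  gear 0: T0=20, direction=positive, advance = 152 mod 20 = 12 teeth = 12/20 turn
  gear 1: T1=14, direction=negative, advance = 152 mod 14 = 12 teeth = 12/14 turn
Gear 0: 152 mod 20 = 12
Fraction = 12 / 20 = 3/5 (gcd(12,20)=4) = 3/5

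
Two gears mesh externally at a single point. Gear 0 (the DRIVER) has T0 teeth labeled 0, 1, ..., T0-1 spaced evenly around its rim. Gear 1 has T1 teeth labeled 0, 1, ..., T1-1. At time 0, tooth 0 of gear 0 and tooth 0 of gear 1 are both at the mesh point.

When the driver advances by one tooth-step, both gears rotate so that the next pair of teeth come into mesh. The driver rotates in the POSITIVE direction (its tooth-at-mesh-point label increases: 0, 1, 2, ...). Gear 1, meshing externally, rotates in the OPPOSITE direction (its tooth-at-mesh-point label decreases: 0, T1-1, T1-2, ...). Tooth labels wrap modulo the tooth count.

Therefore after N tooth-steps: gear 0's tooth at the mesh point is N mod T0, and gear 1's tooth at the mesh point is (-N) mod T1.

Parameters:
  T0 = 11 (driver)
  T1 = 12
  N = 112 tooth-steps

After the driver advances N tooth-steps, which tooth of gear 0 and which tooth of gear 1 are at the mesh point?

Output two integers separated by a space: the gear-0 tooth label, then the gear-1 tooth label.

Gear 0 (driver, T0=11): tooth at mesh = N mod T0
  112 = 10 * 11 + 2, so 112 mod 11 = 2
  gear 0 tooth = 2
Gear 1 (driven, T1=12): tooth at mesh = (-N) mod T1
  112 = 9 * 12 + 4, so 112 mod 12 = 4
  (-112) mod 12 = (-4) mod 12 = 12 - 4 = 8
Mesh after 112 steps: gear-0 tooth 2 meets gear-1 tooth 8

Answer: 2 8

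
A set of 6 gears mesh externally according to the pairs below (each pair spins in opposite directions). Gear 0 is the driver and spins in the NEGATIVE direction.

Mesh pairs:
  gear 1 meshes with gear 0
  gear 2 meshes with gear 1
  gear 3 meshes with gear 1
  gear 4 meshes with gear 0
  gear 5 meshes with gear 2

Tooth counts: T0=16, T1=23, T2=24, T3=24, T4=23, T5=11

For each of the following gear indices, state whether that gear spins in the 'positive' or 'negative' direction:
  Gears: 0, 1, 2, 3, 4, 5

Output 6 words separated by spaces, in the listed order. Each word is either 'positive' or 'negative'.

Gear 0 (driver): negative (depth 0)
  gear 1: meshes with gear 0 -> depth 1 -> positive (opposite of gear 0)
  gear 2: meshes with gear 1 -> depth 2 -> negative (opposite of gear 1)
  gear 3: meshes with gear 1 -> depth 2 -> negative (opposite of gear 1)
  gear 4: meshes with gear 0 -> depth 1 -> positive (opposite of gear 0)
  gear 5: meshes with gear 2 -> depth 3 -> positive (opposite of gear 2)
Queried indices 0, 1, 2, 3, 4, 5 -> negative, positive, negative, negative, positive, positive

Answer: negative positive negative negative positive positive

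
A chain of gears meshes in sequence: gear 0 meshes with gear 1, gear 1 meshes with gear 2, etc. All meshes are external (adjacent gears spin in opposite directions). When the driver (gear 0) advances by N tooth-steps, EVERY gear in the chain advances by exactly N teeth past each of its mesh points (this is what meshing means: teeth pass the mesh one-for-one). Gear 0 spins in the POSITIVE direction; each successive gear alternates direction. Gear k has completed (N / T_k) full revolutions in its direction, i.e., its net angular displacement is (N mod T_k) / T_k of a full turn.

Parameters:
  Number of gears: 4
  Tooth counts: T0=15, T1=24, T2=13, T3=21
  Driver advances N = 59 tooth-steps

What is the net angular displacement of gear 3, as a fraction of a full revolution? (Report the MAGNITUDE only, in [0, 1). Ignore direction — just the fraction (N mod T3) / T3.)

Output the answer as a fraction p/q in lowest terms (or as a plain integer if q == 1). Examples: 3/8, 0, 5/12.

Chain of 4 gears, tooth counts: [15, 24, 13, 21]
  gear 0: T0=15, direction=positive, advance = 59 mod 15 = 14 teeth = 14/15 turn
  gear 1: T1=24, direction=negative, advance = 59 mod 24 = 11 teeth = 11/24 turn
  gear 2: T2=13, direction=positive, advance = 59 mod 13 = 7 teeth = 7/13 turn
  gear 3: T3=21, direction=negative, advance = 59 mod 21 = 17 teeth = 17/21 turn
Gear 3: 59 mod 21 = 17
Fraction = 17 / 21 = 17/21 (gcd(17,21)=1) = 17/21

Answer: 17/21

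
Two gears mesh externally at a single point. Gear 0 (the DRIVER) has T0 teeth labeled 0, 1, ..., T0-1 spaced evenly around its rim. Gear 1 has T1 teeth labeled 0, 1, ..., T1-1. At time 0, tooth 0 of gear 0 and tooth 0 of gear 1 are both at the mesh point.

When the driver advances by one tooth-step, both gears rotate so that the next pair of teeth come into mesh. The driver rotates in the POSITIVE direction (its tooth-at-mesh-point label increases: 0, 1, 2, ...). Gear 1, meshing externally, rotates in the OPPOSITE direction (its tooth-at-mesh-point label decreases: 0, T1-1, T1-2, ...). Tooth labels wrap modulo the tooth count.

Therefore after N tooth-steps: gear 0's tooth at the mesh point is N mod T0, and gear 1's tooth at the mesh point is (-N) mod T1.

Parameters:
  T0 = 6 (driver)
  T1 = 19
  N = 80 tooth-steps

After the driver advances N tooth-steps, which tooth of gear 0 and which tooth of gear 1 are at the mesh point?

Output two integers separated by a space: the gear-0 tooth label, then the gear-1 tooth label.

Gear 0 (driver, T0=6): tooth at mesh = N mod T0
  80 = 13 * 6 + 2, so 80 mod 6 = 2
  gear 0 tooth = 2
Gear 1 (driven, T1=19): tooth at mesh = (-N) mod T1
  80 = 4 * 19 + 4, so 80 mod 19 = 4
  (-80) mod 19 = (-4) mod 19 = 19 - 4 = 15
Mesh after 80 steps: gear-0 tooth 2 meets gear-1 tooth 15

Answer: 2 15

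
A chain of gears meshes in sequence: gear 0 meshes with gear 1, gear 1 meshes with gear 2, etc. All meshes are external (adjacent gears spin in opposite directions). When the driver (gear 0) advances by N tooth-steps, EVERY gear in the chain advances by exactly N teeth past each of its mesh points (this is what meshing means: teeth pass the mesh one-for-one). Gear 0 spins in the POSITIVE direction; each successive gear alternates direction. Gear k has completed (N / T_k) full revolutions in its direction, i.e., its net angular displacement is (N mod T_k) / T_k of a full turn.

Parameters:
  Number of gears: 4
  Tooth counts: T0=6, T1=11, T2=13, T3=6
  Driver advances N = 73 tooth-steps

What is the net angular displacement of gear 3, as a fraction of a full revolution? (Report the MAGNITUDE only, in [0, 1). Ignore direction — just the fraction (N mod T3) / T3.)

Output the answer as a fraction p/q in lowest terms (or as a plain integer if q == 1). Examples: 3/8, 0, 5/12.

Chain of 4 gears, tooth counts: [6, 11, 13, 6]
  gear 0: T0=6, direction=positive, advance = 73 mod 6 = 1 teeth = 1/6 turn
  gear 1: T1=11, direction=negative, advance = 73 mod 11 = 7 teeth = 7/11 turn
  gear 2: T2=13, direction=positive, advance = 73 mod 13 = 8 teeth = 8/13 turn
  gear 3: T3=6, direction=negative, advance = 73 mod 6 = 1 teeth = 1/6 turn
Gear 3: 73 mod 6 = 1
Fraction = 1 / 6 = 1/6 (gcd(1,6)=1) = 1/6

Answer: 1/6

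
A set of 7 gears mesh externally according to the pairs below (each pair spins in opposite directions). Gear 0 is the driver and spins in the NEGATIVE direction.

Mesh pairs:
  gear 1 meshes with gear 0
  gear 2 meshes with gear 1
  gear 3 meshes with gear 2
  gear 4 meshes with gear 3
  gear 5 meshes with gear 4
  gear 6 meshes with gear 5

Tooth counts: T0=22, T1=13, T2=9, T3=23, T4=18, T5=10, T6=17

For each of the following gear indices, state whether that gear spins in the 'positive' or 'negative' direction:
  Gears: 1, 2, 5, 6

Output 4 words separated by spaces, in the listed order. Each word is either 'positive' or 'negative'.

Answer: positive negative positive negative

Derivation:
Gear 0 (driver): negative (depth 0)
  gear 1: meshes with gear 0 -> depth 1 -> positive (opposite of gear 0)
  gear 2: meshes with gear 1 -> depth 2 -> negative (opposite of gear 1)
  gear 3: meshes with gear 2 -> depth 3 -> positive (opposite of gear 2)
  gear 4: meshes with gear 3 -> depth 4 -> negative (opposite of gear 3)
  gear 5: meshes with gear 4 -> depth 5 -> positive (opposite of gear 4)
  gear 6: meshes with gear 5 -> depth 6 -> negative (opposite of gear 5)
Queried indices 1, 2, 5, 6 -> positive, negative, positive, negative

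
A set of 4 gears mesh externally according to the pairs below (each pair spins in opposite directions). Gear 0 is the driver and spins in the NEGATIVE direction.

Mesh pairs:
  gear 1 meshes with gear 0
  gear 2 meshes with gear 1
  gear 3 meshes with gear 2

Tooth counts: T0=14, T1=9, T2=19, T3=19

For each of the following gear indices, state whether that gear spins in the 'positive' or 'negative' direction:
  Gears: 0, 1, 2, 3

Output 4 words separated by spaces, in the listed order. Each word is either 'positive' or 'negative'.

Gear 0 (driver): negative (depth 0)
  gear 1: meshes with gear 0 -> depth 1 -> positive (opposite of gear 0)
  gear 2: meshes with gear 1 -> depth 2 -> negative (opposite of gear 1)
  gear 3: meshes with gear 2 -> depth 3 -> positive (opposite of gear 2)
Queried indices 0, 1, 2, 3 -> negative, positive, negative, positive

Answer: negative positive negative positive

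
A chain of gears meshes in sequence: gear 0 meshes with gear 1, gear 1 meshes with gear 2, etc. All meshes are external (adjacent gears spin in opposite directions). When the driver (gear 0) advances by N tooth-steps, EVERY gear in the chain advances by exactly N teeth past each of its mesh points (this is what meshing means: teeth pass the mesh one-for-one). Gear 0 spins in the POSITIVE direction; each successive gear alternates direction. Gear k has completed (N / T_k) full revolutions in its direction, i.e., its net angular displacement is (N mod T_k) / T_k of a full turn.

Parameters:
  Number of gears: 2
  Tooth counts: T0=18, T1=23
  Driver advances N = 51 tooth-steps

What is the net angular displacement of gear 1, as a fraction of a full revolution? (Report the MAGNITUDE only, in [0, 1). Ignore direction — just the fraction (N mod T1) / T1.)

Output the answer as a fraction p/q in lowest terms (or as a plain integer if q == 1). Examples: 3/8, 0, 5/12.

Answer: 5/23

Derivation:
Chain of 2 gears, tooth counts: [18, 23]
  gear 0: T0=18, direction=positive, advance = 51 mod 18 = 15 teeth = 15/18 turn
  gear 1: T1=23, direction=negative, advance = 51 mod 23 = 5 teeth = 5/23 turn
Gear 1: 51 mod 23 = 5
Fraction = 5 / 23 = 5/23 (gcd(5,23)=1) = 5/23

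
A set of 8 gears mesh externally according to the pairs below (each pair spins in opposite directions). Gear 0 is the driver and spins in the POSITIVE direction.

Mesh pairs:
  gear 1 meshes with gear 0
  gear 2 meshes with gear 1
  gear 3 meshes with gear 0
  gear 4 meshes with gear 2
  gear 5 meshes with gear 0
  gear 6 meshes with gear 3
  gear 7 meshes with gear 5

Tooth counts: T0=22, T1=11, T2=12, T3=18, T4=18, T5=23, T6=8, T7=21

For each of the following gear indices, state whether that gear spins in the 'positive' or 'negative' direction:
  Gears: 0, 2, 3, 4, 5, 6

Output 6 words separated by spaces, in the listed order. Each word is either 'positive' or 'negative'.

Gear 0 (driver): positive (depth 0)
  gear 1: meshes with gear 0 -> depth 1 -> negative (opposite of gear 0)
  gear 2: meshes with gear 1 -> depth 2 -> positive (opposite of gear 1)
  gear 3: meshes with gear 0 -> depth 1 -> negative (opposite of gear 0)
  gear 4: meshes with gear 2 -> depth 3 -> negative (opposite of gear 2)
  gear 5: meshes with gear 0 -> depth 1 -> negative (opposite of gear 0)
  gear 6: meshes with gear 3 -> depth 2 -> positive (opposite of gear 3)
  gear 7: meshes with gear 5 -> depth 2 -> positive (opposite of gear 5)
Queried indices 0, 2, 3, 4, 5, 6 -> positive, positive, negative, negative, negative, positive

Answer: positive positive negative negative negative positive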